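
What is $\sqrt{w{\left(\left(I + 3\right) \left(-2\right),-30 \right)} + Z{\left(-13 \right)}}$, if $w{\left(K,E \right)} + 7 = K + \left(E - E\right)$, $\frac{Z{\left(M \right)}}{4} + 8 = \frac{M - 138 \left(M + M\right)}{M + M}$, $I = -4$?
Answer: $i \sqrt{587} \approx 24.228 i$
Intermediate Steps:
$Z{\left(M \right)} = -582$ ($Z{\left(M \right)} = -32 + 4 \frac{M - 138 \left(M + M\right)}{M + M} = -32 + 4 \frac{M - 138 \cdot 2 M}{2 M} = -32 + 4 \left(M - 276 M\right) \frac{1}{2 M} = -32 + 4 - 275 M \frac{1}{2 M} = -32 + 4 \left(- \frac{275}{2}\right) = -32 - 550 = -582$)
$w{\left(K,E \right)} = -7 + K$ ($w{\left(K,E \right)} = -7 + \left(K + \left(E - E\right)\right) = -7 + \left(K + 0\right) = -7 + K$)
$\sqrt{w{\left(\left(I + 3\right) \left(-2\right),-30 \right)} + Z{\left(-13 \right)}} = \sqrt{\left(-7 + \left(-4 + 3\right) \left(-2\right)\right) - 582} = \sqrt{\left(-7 - -2\right) - 582} = \sqrt{\left(-7 + 2\right) - 582} = \sqrt{-5 - 582} = \sqrt{-587} = i \sqrt{587}$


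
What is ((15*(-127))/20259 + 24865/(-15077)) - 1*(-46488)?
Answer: 4732997349488/101814981 ≈ 46486.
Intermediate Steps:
((15*(-127))/20259 + 24865/(-15077)) - 1*(-46488) = (-1905*1/20259 + 24865*(-1/15077)) + 46488 = (-635/6753 - 24865/15077) + 46488 = -177487240/101814981 + 46488 = 4732997349488/101814981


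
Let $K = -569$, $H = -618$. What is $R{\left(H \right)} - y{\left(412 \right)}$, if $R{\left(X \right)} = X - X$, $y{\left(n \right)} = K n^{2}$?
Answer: $96584336$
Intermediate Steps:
$y{\left(n \right)} = - 569 n^{2}$
$R{\left(X \right)} = 0$
$R{\left(H \right)} - y{\left(412 \right)} = 0 - - 569 \cdot 412^{2} = 0 - \left(-569\right) 169744 = 0 - -96584336 = 0 + 96584336 = 96584336$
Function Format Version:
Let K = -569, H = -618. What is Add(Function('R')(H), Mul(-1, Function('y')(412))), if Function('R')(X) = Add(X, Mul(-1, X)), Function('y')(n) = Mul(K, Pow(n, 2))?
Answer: 96584336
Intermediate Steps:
Function('y')(n) = Mul(-569, Pow(n, 2))
Function('R')(X) = 0
Add(Function('R')(H), Mul(-1, Function('y')(412))) = Add(0, Mul(-1, Mul(-569, Pow(412, 2)))) = Add(0, Mul(-1, Mul(-569, 169744))) = Add(0, Mul(-1, -96584336)) = Add(0, 96584336) = 96584336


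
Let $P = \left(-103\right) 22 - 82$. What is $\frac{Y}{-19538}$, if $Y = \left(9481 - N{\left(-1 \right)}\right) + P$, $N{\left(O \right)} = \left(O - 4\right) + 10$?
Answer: $- \frac{3564}{9769} \approx -0.36483$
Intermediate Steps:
$P = -2348$ ($P = -2266 - 82 = -2348$)
$N{\left(O \right)} = 6 + O$ ($N{\left(O \right)} = \left(-4 + O\right) + 10 = 6 + O$)
$Y = 7128$ ($Y = \left(9481 - \left(6 - 1\right)\right) - 2348 = \left(9481 - 5\right) - 2348 = 9476 - 2348 = 7128$)
$\frac{Y}{-19538} = \frac{7128}{-19538} = 7128 \left(- \frac{1}{19538}\right) = - \frac{3564}{9769}$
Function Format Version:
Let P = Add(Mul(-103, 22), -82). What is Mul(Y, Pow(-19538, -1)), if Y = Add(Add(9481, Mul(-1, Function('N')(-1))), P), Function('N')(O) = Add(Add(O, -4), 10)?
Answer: Rational(-3564, 9769) ≈ -0.36483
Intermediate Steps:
P = -2348 (P = Add(-2266, -82) = -2348)
Function('N')(O) = Add(6, O) (Function('N')(O) = Add(Add(-4, O), 10) = Add(6, O))
Y = 7128 (Y = Add(Add(9481, Mul(-1, Add(6, -1))), -2348) = Add(Add(9481, Mul(-1, 5)), -2348) = Add(Add(9481, -5), -2348) = Add(9476, -2348) = 7128)
Mul(Y, Pow(-19538, -1)) = Mul(7128, Pow(-19538, -1)) = Mul(7128, Rational(-1, 19538)) = Rational(-3564, 9769)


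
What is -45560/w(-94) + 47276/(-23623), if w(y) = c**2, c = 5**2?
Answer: -221162276/2952875 ≈ -74.897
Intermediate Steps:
c = 25
w(y) = 625 (w(y) = 25**2 = 625)
-45560/w(-94) + 47276/(-23623) = -45560/625 + 47276/(-23623) = -45560*1/625 + 47276*(-1/23623) = -9112/125 - 47276/23623 = -221162276/2952875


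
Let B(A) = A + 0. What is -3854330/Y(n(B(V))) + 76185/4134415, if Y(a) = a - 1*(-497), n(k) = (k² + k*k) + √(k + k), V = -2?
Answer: -1609471490585077/210879144607 + 7708660*I/255029 ≈ -7632.2 + 30.227*I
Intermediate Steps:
B(A) = A
n(k) = 2*k² + √2*√k (n(k) = (k² + k²) + √(2*k) = 2*k² + √2*√k)
Y(a) = 497 + a (Y(a) = a + 497 = 497 + a)
-3854330/Y(n(B(V))) + 76185/4134415 = -3854330/(497 + (2*(-2)² + √2*√(-2))) + 76185/4134415 = -3854330/(497 + (2*4 + √2*(I*√2))) + 76185*(1/4134415) = -3854330/(497 + (8 + 2*I)) + 15237/826883 = -3854330*(505 - 2*I)/255029 + 15237/826883 = 15237/826883 - 3854330*(505 - 2*I)/255029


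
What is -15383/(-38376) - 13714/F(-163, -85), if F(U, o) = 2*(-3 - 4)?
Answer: 263251913/268632 ≈ 979.97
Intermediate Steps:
F(U, o) = -14 (F(U, o) = 2*(-7) = -14)
-15383/(-38376) - 13714/F(-163, -85) = -15383/(-38376) - 13714/(-14) = -15383*(-1/38376) - 13714*(-1/14) = 15383/38376 + 6857/7 = 263251913/268632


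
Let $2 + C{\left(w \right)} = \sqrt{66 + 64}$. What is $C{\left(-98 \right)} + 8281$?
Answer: $8279 + \sqrt{130} \approx 8290.4$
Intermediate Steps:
$C{\left(w \right)} = -2 + \sqrt{130}$ ($C{\left(w \right)} = -2 + \sqrt{66 + 64} = -2 + \sqrt{130}$)
$C{\left(-98 \right)} + 8281 = \left(-2 + \sqrt{130}\right) + 8281 = 8279 + \sqrt{130}$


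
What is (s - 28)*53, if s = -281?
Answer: -16377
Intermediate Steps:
(s - 28)*53 = (-281 - 28)*53 = -309*53 = -16377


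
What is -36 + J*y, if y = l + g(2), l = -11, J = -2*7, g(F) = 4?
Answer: 62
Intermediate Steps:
J = -14
y = -7 (y = -11 + 4 = -7)
-36 + J*y = -36 - 14*(-7) = -36 + 98 = 62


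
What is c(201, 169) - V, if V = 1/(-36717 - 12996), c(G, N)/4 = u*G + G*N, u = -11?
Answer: 6315141817/49713 ≈ 1.2703e+5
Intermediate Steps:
c(G, N) = -44*G + 4*G*N (c(G, N) = 4*(-11*G + G*N) = -44*G + 4*G*N)
V = -1/49713 (V = 1/(-49713) = -1/49713 ≈ -2.0115e-5)
c(201, 169) - V = 4*201*(-11 + 169) - 1*(-1/49713) = 4*201*158 + 1/49713 = 127032 + 1/49713 = 6315141817/49713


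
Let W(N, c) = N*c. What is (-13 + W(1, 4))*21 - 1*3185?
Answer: -3374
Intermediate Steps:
(-13 + W(1, 4))*21 - 1*3185 = (-13 + 1*4)*21 - 1*3185 = (-13 + 4)*21 - 3185 = -9*21 - 3185 = -189 - 3185 = -3374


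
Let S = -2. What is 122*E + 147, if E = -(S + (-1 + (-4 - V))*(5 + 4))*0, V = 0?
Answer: 147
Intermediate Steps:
E = 0 (E = -(-2 + (-1 + (-4 - 1*0))*(5 + 4))*0 = -(-2 + (-1 + (-4 + 0))*9)*0 = -(-2 + (-1 - 4)*9)*0 = -(-2 - 5*9)*0 = -(-2 - 45)*0 = -(-47)*0 = -1*0 = 0)
122*E + 147 = 122*0 + 147 = 0 + 147 = 147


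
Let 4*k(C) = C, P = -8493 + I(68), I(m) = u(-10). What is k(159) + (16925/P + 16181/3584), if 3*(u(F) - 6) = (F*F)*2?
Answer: 3825553745/90535424 ≈ 42.255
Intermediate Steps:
u(F) = 6 + 2*F²/3 (u(F) = 6 + ((F*F)*2)/3 = 6 + (F²*2)/3 = 6 + (2*F²)/3 = 6 + 2*F²/3)
I(m) = 218/3 (I(m) = 6 + (⅔)*(-10)² = 6 + (⅔)*100 = 6 + 200/3 = 218/3)
P = -25261/3 (P = -8493 + 218/3 = -25261/3 ≈ -8420.3)
k(C) = C/4
k(159) + (16925/P + 16181/3584) = (¼)*159 + (16925/(-25261/3) + 16181/3584) = 159/4 + (16925*(-3/25261) + 16181*(1/3584)) = 159/4 + (-50775/25261 + 16181/3584) = 159/4 + 226770641/90535424 = 3825553745/90535424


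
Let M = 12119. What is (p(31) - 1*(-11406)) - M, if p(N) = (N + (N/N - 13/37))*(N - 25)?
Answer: -19355/37 ≈ -523.11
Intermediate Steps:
p(N) = (-25 + N)*(24/37 + N) (p(N) = (N + (1 - 13*1/37))*(-25 + N) = (N + (1 - 13/37))*(-25 + N) = (N + 24/37)*(-25 + N) = (24/37 + N)*(-25 + N) = (-25 + N)*(24/37 + N))
(p(31) - 1*(-11406)) - M = ((-600/37 + 31² - 901/37*31) - 1*(-11406)) - 1*12119 = ((-600/37 + 961 - 27931/37) + 11406) - 12119 = (7026/37 + 11406) - 12119 = 429048/37 - 12119 = -19355/37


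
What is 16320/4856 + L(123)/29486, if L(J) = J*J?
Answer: 69334743/17898002 ≈ 3.8739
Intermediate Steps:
L(J) = J²
16320/4856 + L(123)/29486 = 16320/4856 + 123²/29486 = 16320*(1/4856) + 15129*(1/29486) = 2040/607 + 15129/29486 = 69334743/17898002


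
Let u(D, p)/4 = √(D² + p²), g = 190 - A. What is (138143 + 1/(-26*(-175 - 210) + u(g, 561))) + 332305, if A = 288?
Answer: 4469768789321/9501090 - √12973/4750545 ≈ 4.7045e+5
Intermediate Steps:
g = -98 (g = 190 - 1*288 = 190 - 288 = -98)
u(D, p) = 4*√(D² + p²)
(138143 + 1/(-26*(-175 - 210) + u(g, 561))) + 332305 = (138143 + 1/(-26*(-175 - 210) + 4*√((-98)² + 561²))) + 332305 = (138143 + 1/(-26*(-385) + 4*√(9604 + 314721))) + 332305 = (138143 + 1/(10010 + 4*√324325)) + 332305 = (138143 + 1/(10010 + 4*(5*√12973))) + 332305 = (138143 + 1/(10010 + 20*√12973)) + 332305 = 470448 + 1/(10010 + 20*√12973)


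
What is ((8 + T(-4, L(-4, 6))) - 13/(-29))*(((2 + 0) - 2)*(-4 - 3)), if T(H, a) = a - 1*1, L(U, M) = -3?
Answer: 0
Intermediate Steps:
T(H, a) = -1 + a (T(H, a) = a - 1 = -1 + a)
((8 + T(-4, L(-4, 6))) - 13/(-29))*(((2 + 0) - 2)*(-4 - 3)) = ((8 + (-1 - 3)) - 13/(-29))*(((2 + 0) - 2)*(-4 - 3)) = ((8 - 4) - 13*(-1/29))*((2 - 2)*(-7)) = (4 + 13/29)*(0*(-7)) = (129/29)*0 = 0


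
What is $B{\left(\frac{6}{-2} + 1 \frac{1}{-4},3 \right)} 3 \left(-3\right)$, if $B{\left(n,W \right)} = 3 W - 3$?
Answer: $-54$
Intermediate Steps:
$B{\left(n,W \right)} = -3 + 3 W$
$B{\left(\frac{6}{-2} + 1 \frac{1}{-4},3 \right)} 3 \left(-3\right) = \left(-3 + 3 \cdot 3\right) 3 \left(-3\right) = \left(-3 + 9\right) 3 \left(-3\right) = 6 \cdot 3 \left(-3\right) = 18 \left(-3\right) = -54$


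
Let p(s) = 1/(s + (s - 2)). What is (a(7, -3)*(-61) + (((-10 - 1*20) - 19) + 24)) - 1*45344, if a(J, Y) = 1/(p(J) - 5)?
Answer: -2676039/59 ≈ -45357.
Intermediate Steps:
p(s) = 1/(-2 + 2*s) (p(s) = 1/(s + (-2 + s)) = 1/(-2 + 2*s))
a(J, Y) = 1/(-5 + 1/(2*(-1 + J))) (a(J, Y) = 1/(1/(2*(-1 + J)) - 5) = 1/(-5 + 1/(2*(-1 + J))))
(a(7, -3)*(-61) + (((-10 - 1*20) - 19) + 24)) - 1*45344 = ((2*(1 - 1*7)/(-11 + 10*7))*(-61) + (((-10 - 1*20) - 19) + 24)) - 1*45344 = ((2*(1 - 7)/(-11 + 70))*(-61) + (((-10 - 20) - 19) + 24)) - 45344 = ((2*(-6)/59)*(-61) + ((-30 - 19) + 24)) - 45344 = ((2*(1/59)*(-6))*(-61) + (-49 + 24)) - 45344 = (-12/59*(-61) - 25) - 45344 = (732/59 - 25) - 45344 = -743/59 - 45344 = -2676039/59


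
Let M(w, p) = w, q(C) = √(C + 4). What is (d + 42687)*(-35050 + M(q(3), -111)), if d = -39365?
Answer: -116436100 + 3322*√7 ≈ -1.1643e+8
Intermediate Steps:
q(C) = √(4 + C)
(d + 42687)*(-35050 + M(q(3), -111)) = (-39365 + 42687)*(-35050 + √(4 + 3)) = 3322*(-35050 + √7) = -116436100 + 3322*√7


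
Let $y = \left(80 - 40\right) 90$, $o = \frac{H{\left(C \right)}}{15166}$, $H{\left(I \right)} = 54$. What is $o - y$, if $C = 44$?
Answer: $- \frac{27298773}{7583} \approx -3600.0$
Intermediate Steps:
$o = \frac{27}{7583}$ ($o = \frac{54}{15166} = 54 \cdot \frac{1}{15166} = \frac{27}{7583} \approx 0.0035606$)
$y = 3600$ ($y = 40 \cdot 90 = 3600$)
$o - y = \frac{27}{7583} - 3600 = - \frac{27298773}{7583}$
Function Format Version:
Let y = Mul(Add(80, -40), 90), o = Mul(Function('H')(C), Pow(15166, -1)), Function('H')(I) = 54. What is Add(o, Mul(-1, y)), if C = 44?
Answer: Rational(-27298773, 7583) ≈ -3600.0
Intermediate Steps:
o = Rational(27, 7583) (o = Mul(54, Pow(15166, -1)) = Mul(54, Rational(1, 15166)) = Rational(27, 7583) ≈ 0.0035606)
y = 3600 (y = Mul(40, 90) = 3600)
Add(o, Mul(-1, y)) = Add(Rational(27, 7583), Mul(-1, 3600)) = Add(Rational(27, 7583), -3600) = Rational(-27298773, 7583)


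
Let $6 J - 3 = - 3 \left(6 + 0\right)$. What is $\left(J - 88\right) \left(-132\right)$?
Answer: $11946$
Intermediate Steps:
$J = - \frac{5}{2}$ ($J = \frac{1}{2} + \frac{\left(-3\right) \left(6 + 0\right)}{6} = \frac{1}{2} + \frac{\left(-3\right) 6}{6} = \frac{1}{2} + \frac{1}{6} \left(-18\right) = \frac{1}{2} - 3 = - \frac{5}{2} \approx -2.5$)
$\left(J - 88\right) \left(-132\right) = \left(- \frac{5}{2} - 88\right) \left(-132\right) = \left(- \frac{181}{2}\right) \left(-132\right) = 11946$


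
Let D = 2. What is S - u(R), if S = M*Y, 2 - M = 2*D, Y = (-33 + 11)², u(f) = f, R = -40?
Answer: -928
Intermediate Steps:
Y = 484 (Y = (-22)² = 484)
M = -2 (M = 2 - 2*2 = 2 - 1*4 = 2 - 4 = -2)
S = -968 (S = -2*484 = -968)
S - u(R) = -968 - 1*(-40) = -968 + 40 = -928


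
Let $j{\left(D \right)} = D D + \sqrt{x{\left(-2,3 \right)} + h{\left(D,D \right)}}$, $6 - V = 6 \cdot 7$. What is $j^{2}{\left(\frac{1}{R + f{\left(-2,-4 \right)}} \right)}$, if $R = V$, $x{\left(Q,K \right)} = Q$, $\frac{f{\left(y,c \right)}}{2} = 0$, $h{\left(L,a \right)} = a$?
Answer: $- \frac{3405887}{1679616} + \frac{i \sqrt{73}}{3888} \approx -2.0278 + 0.0021975 i$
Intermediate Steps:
$f{\left(y,c \right)} = 0$ ($f{\left(y,c \right)} = 2 \cdot 0 = 0$)
$V = -36$ ($V = 6 - 6 \cdot 7 = 6 - 42 = -36$)
$R = -36$
$j{\left(D \right)} = D^{2} + \sqrt{-2 + D}$ ($j{\left(D \right)} = D D + \sqrt{-2 + D} = D^{2} + \sqrt{-2 + D}$)
$j^{2}{\left(\frac{1}{R + f{\left(-2,-4 \right)}} \right)} = \left(\left(\frac{1}{-36 + 0}\right)^{2} + \sqrt{-2 + \frac{1}{-36 + 0}}\right)^{2} = \left(\left(\frac{1}{-36}\right)^{2} + \sqrt{-2 + \frac{1}{-36}}\right)^{2} = \left(\left(- \frac{1}{36}\right)^{2} + \sqrt{-2 - \frac{1}{36}}\right)^{2} = \left(\frac{1}{1296} + \sqrt{- \frac{73}{36}}\right)^{2} = \left(\frac{1}{1296} + \frac{i \sqrt{73}}{6}\right)^{2}$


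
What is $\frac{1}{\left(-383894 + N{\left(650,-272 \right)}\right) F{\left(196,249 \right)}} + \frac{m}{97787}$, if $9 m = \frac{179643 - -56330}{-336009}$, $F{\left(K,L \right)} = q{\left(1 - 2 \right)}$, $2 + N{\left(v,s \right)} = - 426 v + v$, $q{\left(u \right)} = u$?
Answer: $\frac{139939176689}{195215608281097062} \approx 7.1684 \cdot 10^{-7}$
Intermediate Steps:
$N{\left(v,s \right)} = -2 - 425 v$ ($N{\left(v,s \right)} = -2 + \left(- 426 v + v\right) = -2 - 425 v$)
$F{\left(K,L \right)} = -1$ ($F{\left(K,L \right)} = 1 - 2 = -1$)
$m = - \frac{235973}{3024081}$ ($m = \frac{\left(179643 - -56330\right) \frac{1}{-336009}}{9} = \frac{\left(179643 + 56330\right) \left(- \frac{1}{336009}\right)}{9} = \frac{235973 \left(- \frac{1}{336009}\right)}{9} = \frac{1}{9} \left(- \frac{235973}{336009}\right) = - \frac{235973}{3024081} \approx -0.078031$)
$\frac{1}{\left(-383894 + N{\left(650,-272 \right)}\right) F{\left(196,249 \right)}} + \frac{m}{97787} = \frac{1}{\left(-383894 - 276252\right) \left(-1\right)} - \frac{235973}{3024081 \cdot 97787} = \frac{1}{-383894 - 276252} \left(-1\right) - \frac{235973}{295715808747} = \frac{1}{-660146} \left(-1\right) - \frac{235973}{295715808747} = \left(- \frac{1}{660146}\right) \left(-1\right) - \frac{235973}{295715808747} = \frac{1}{660146} - \frac{235973}{295715808747} = \frac{139939176689}{195215608281097062}$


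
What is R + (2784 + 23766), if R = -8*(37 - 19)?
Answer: 26406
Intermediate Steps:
R = -144 (R = -8*18 = -144)
R + (2784 + 23766) = -144 + (2784 + 23766) = -144 + 26550 = 26406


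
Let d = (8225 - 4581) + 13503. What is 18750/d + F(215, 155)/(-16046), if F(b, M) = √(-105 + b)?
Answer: 18750/17147 - √110/16046 ≈ 1.0928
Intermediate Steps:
d = 17147 (d = 3644 + 13503 = 17147)
18750/d + F(215, 155)/(-16046) = 18750/17147 + √(-105 + 215)/(-16046) = 18750*(1/17147) + √110*(-1/16046) = 18750/17147 - √110/16046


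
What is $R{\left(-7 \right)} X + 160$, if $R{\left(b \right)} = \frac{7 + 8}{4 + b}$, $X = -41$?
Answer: $365$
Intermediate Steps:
$R{\left(b \right)} = \frac{15}{4 + b}$
$R{\left(-7 \right)} X + 160 = \frac{15}{4 - 7} \left(-41\right) + 160 = \frac{15}{-3} \left(-41\right) + 160 = 15 \left(- \frac{1}{3}\right) \left(-41\right) + 160 = \left(-5\right) \left(-41\right) + 160 = 205 + 160 = 365$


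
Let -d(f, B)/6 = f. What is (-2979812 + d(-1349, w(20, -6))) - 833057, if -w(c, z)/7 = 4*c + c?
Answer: -3804775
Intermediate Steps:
w(c, z) = -35*c (w(c, z) = -7*(4*c + c) = -35*c)
d(f, B) = -6*f
(-2979812 + d(-1349, w(20, -6))) - 833057 = (-2979812 - 6*(-1349)) - 833057 = (-2979812 + 8094) - 833057 = -2971718 - 833057 = -3804775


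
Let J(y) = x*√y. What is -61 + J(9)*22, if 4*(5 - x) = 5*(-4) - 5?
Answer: 1363/2 ≈ 681.50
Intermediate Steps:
x = 45/4 (x = 5 - (5*(-4) - 5)/4 = 5 - (-20 - 5)/4 = 5 - ¼*(-25) = 5 + 25/4 = 45/4 ≈ 11.250)
J(y) = 45*√y/4
-61 + J(9)*22 = -61 + (45*√9/4)*22 = -61 + ((45/4)*3)*22 = -61 + (135/4)*22 = -61 + 1485/2 = 1363/2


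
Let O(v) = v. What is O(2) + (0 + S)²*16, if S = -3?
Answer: 146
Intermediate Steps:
O(2) + (0 + S)²*16 = 2 + (0 - 3)²*16 = 2 + (-3)²*16 = 2 + 9*16 = 2 + 144 = 146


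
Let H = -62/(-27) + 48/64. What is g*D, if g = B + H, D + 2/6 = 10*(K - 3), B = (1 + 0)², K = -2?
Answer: -65987/324 ≈ -203.66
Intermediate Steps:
B = 1 (B = 1² = 1)
H = 329/108 (H = -62*(-1/27) + 48*(1/64) = 62/27 + ¾ = 329/108 ≈ 3.0463)
D = -151/3 (D = -⅓ + 10*(-2 - 3) = -⅓ + 10*(-5) = -⅓ - 50 = -151/3 ≈ -50.333)
g = 437/108 (g = 1 + 329/108 = 437/108 ≈ 4.0463)
g*D = (437/108)*(-151/3) = -65987/324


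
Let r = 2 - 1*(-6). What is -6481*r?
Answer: -51848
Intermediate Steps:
r = 8 (r = 2 + 6 = 8)
-6481*r = -6481*8 = -51848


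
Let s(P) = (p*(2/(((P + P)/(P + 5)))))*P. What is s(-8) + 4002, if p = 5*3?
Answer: 3957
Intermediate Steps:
p = 15
s(P) = 75 + 15*P (s(P) = (15*(2/(((P + P)/(P + 5)))))*P = (15*(2/(((2*P)/(5 + P)))))*P = (15*(2/((2*P/(5 + P)))))*P = (15*(2*((5 + P)/(2*P))))*P = (15*((5 + P)/P))*P = (15*(5 + P)/P)*P = 75 + 15*P)
s(-8) + 4002 = (75 + 15*(-8)) + 4002 = (75 - 120) + 4002 = -45 + 4002 = 3957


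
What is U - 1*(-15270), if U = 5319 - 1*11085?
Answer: 9504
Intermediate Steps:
U = -5766 (U = 5319 - 11085 = -5766)
U - 1*(-15270) = -5766 - 1*(-15270) = -5766 + 15270 = 9504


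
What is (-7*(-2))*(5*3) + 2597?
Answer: 2807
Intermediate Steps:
(-7*(-2))*(5*3) + 2597 = 14*15 + 2597 = 210 + 2597 = 2807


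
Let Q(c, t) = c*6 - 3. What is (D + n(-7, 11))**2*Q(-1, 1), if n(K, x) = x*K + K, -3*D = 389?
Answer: -410881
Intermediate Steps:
Q(c, t) = -3 + 6*c (Q(c, t) = 6*c - 3 = -3 + 6*c)
D = -389/3 (D = -1/3*389 = -389/3 ≈ -129.67)
n(K, x) = K + K*x (n(K, x) = K*x + K = K + K*x)
(D + n(-7, 11))**2*Q(-1, 1) = (-389/3 - 7*(1 + 11))**2*(-3 + 6*(-1)) = (-389/3 - 7*12)**2*(-3 - 6) = (-389/3 - 84)**2*(-9) = (-641/3)**2*(-9) = (410881/9)*(-9) = -410881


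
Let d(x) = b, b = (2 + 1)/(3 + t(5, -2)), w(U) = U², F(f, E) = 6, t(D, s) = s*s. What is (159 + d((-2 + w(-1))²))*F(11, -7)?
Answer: 6696/7 ≈ 956.57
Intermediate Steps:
t(D, s) = s²
b = 3/7 (b = (2 + 1)/(3 + (-2)²) = 3/(3 + 4) = 3/7 ≈ 0.42857)
d(x) = 3/7
(159 + d((-2 + w(-1))²))*F(11, -7) = (159 + 3/7)*6 = (1116/7)*6 = 6696/7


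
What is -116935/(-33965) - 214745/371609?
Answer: 7232056898/2524339937 ≈ 2.8649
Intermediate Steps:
-116935/(-33965) - 214745/371609 = -116935*(-1/33965) - 214745*1/371609 = 23387/6793 - 214745/371609 = 7232056898/2524339937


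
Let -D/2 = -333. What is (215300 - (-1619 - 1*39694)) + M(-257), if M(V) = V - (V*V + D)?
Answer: 189641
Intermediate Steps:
D = 666 (D = -2*(-333) = 666)
M(V) = -666 + V - V² (M(V) = V - (V*V + 666) = V - (V² + 666) = V - (666 + V²) = V + (-666 - V²) = -666 + V - V²)
(215300 - (-1619 - 1*39694)) + M(-257) = (215300 - (-1619 - 1*39694)) + (-666 - 257 - 1*(-257)²) = (215300 - (-1619 - 39694)) + (-666 - 257 - 1*66049) = (215300 - 1*(-41313)) + (-666 - 257 - 66049) = (215300 + 41313) - 66972 = 256613 - 66972 = 189641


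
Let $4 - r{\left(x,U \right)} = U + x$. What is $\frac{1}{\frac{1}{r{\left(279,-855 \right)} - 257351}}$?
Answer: $-256771$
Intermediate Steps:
$r{\left(x,U \right)} = 4 - U - x$ ($r{\left(x,U \right)} = 4 - \left(U + x\right) = 4 - U - x$)
$\frac{1}{\frac{1}{r{\left(279,-855 \right)} - 257351}} = \frac{1}{\frac{1}{\left(4 - -855 - 279\right) - 257351}} = \frac{1}{\frac{1}{\left(4 + 855 - 279\right) - 257351}} = \frac{1}{\frac{1}{580 - 257351}} = \frac{1}{\frac{1}{-256771}} = \frac{1}{- \frac{1}{256771}} = -256771$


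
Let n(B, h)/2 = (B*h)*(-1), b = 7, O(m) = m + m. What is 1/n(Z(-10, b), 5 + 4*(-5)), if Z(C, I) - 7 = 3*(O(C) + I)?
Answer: -1/960 ≈ -0.0010417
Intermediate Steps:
O(m) = 2*m
Z(C, I) = 7 + 3*I + 6*C (Z(C, I) = 7 + 3*(2*C + I) = 7 + 3*(I + 2*C) = 7 + (3*I + 6*C) = 7 + 3*I + 6*C)
n(B, h) = -2*B*h (n(B, h) = 2*((B*h)*(-1)) = 2*(-B*h) = -2*B*h)
1/n(Z(-10, b), 5 + 4*(-5)) = 1/(-2*(7 + 3*7 + 6*(-10))*(5 + 4*(-5))) = 1/(-2*(7 + 21 - 60)*(5 - 20)) = 1/(-2*(-32)*(-15)) = 1/(-960) = -1/960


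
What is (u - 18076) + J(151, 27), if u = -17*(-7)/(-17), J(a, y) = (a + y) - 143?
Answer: -18048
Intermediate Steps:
J(a, y) = -143 + a + y
u = -7 (u = 119*(-1/17) = -7)
(u - 18076) + J(151, 27) = (-7 - 18076) + (-143 + 151 + 27) = -18083 + 35 = -18048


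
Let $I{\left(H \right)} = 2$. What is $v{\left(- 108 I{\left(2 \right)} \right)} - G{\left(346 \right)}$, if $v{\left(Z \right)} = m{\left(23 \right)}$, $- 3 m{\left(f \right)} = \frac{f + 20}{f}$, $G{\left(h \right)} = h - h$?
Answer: $- \frac{43}{69} \approx -0.62319$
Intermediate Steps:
$G{\left(h \right)} = 0$
$m{\left(f \right)} = - \frac{20 + f}{3 f}$ ($m{\left(f \right)} = - \frac{\left(f + 20\right) \frac{1}{f}}{3} = - \frac{\left(20 + f\right) \frac{1}{f}}{3} = - \frac{\frac{1}{f} \left(20 + f\right)}{3} = - \frac{20 + f}{3 f}$)
$v{\left(Z \right)} = - \frac{43}{69}$ ($v{\left(Z \right)} = \frac{-20 - 23}{3 \cdot 23} = \frac{1}{3} \cdot \frac{1}{23} \left(-20 - 23\right) = \frac{1}{3} \cdot \frac{1}{23} \left(-43\right) = - \frac{43}{69}$)
$v{\left(- 108 I{\left(2 \right)} \right)} - G{\left(346 \right)} = - \frac{43}{69} - 0 = - \frac{43}{69} + 0 = - \frac{43}{69}$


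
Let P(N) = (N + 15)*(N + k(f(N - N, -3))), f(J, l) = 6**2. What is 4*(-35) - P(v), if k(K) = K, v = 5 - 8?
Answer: -536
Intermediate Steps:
f(J, l) = 36
v = -3
P(N) = (15 + N)*(36 + N) (P(N) = (N + 15)*(N + 36) = (15 + N)*(36 + N))
4*(-35) - P(v) = 4*(-35) - (540 + (-3)**2 + 51*(-3)) = -140 - (540 + 9 - 153) = -140 - 1*396 = -140 - 396 = -536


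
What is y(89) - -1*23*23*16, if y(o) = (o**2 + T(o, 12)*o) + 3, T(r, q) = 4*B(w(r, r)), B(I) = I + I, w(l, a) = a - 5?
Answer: 76196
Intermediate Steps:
w(l, a) = -5 + a
B(I) = 2*I
T(r, q) = -40 + 8*r (T(r, q) = 4*(2*(-5 + r)) = 4*(-10 + 2*r) = -40 + 8*r)
y(o) = 3 + o**2 + o*(-40 + 8*o) (y(o) = (o**2 + (-40 + 8*o)*o) + 3 = (o**2 + o*(-40 + 8*o)) + 3 = 3 + o**2 + o*(-40 + 8*o))
y(89) - -1*23*23*16 = (3 - 40*89 + 9*89**2) - -1*23*23*16 = (3 - 3560 + 9*7921) - (-23*23)*16 = (3 - 3560 + 71289) - (-529)*16 = 67732 - 1*(-8464) = 67732 + 8464 = 76196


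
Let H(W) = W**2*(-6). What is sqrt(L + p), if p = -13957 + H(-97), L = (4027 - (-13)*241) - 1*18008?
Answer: I*sqrt(81259) ≈ 285.06*I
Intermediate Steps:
H(W) = -6*W**2
L = -10848 (L = (4027 - 1*(-3133)) - 18008 = (4027 + 3133) - 18008 = 7160 - 18008 = -10848)
p = -70411 (p = -13957 - 6*(-97)**2 = -13957 - 6*9409 = -13957 - 56454 = -70411)
sqrt(L + p) = sqrt(-10848 - 70411) = sqrt(-81259) = I*sqrt(81259)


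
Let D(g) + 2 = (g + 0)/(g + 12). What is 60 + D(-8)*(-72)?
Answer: 348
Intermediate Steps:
D(g) = -2 + g/(12 + g) (D(g) = -2 + (g + 0)/(g + 12) = -2 + g/(12 + g))
60 + D(-8)*(-72) = 60 + ((-24 - 1*(-8))/(12 - 8))*(-72) = 60 + ((-24 + 8)/4)*(-72) = 60 + ((1/4)*(-16))*(-72) = 60 - 4*(-72) = 60 + 288 = 348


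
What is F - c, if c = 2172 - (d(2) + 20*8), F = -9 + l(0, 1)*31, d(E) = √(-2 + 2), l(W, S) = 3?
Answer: -1928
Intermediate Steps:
d(E) = 0 (d(E) = √0 = 0)
F = 84 (F = -9 + 3*31 = -9 + 93 = 84)
c = 2012 (c = 2172 - (0 + 20*8) = 2172 - (0 + 160) = 2172 - 1*160 = 2172 - 160 = 2012)
F - c = 84 - 1*2012 = 84 - 2012 = -1928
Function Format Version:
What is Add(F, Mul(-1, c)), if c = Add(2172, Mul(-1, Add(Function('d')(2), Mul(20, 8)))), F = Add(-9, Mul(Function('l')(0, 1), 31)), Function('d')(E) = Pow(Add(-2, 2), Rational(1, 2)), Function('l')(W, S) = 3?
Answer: -1928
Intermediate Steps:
Function('d')(E) = 0 (Function('d')(E) = Pow(0, Rational(1, 2)) = 0)
F = 84 (F = Add(-9, Mul(3, 31)) = Add(-9, 93) = 84)
c = 2012 (c = Add(2172, Mul(-1, Add(0, Mul(20, 8)))) = Add(2172, Mul(-1, Add(0, 160))) = Add(2172, Mul(-1, 160)) = Add(2172, -160) = 2012)
Add(F, Mul(-1, c)) = Add(84, Mul(-1, 2012)) = Add(84, -2012) = -1928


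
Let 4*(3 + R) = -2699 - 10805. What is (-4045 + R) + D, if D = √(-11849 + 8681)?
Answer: -7424 + 12*I*√22 ≈ -7424.0 + 56.285*I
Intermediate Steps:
R = -3379 (R = -3 + (-2699 - 10805)/4 = -3 + (¼)*(-13504) = -3 - 3376 = -3379)
D = 12*I*√22 (D = √(-3168) = 12*I*√22 ≈ 56.285*I)
(-4045 + R) + D = (-4045 - 3379) + 12*I*√22 = -7424 + 12*I*√22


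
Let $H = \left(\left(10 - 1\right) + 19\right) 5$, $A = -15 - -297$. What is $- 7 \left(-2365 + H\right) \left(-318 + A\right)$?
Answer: $-560700$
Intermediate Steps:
$A = 282$ ($A = -15 + 297 = 282$)
$H = 140$ ($H = \left(\left(10 - 1\right) + 19\right) 5 = \left(9 + 19\right) 5 = 28 \cdot 5 = 140$)
$- 7 \left(-2365 + H\right) \left(-318 + A\right) = - 7 \left(-2365 + 140\right) \left(-318 + 282\right) = - 7 \left(\left(-2225\right) \left(-36\right)\right) = \left(-7\right) 80100 = -560700$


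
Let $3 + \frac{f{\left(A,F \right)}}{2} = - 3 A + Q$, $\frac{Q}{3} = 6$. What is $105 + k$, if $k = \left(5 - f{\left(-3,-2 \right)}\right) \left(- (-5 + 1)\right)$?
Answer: $-67$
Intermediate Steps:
$Q = 18$ ($Q = 3 \cdot 6 = 18$)
$f{\left(A,F \right)} = 30 - 6 A$ ($f{\left(A,F \right)} = -6 + 2 \left(- 3 A + 18\right) = -6 + 2 \left(18 - 3 A\right) = -6 - \left(-36 + 6 A\right) = 30 - 6 A$)
$k = -172$ ($k = \left(5 - \left(30 - -18\right)\right) \left(- (-5 + 1)\right) = \left(5 - \left(30 + 18\right)\right) \left(\left(-1\right) \left(-4\right)\right) = \left(5 - 48\right) 4 = \left(-43\right) 4 = -172$)
$105 + k = 105 - 172 = -67$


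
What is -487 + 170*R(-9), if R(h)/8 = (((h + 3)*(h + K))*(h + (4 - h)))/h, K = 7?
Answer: -23221/3 ≈ -7740.3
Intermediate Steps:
R(h) = 32*(3 + h)*(7 + h)/h (R(h) = 8*((((h + 3)*(h + 7))*(h + (4 - h)))/h) = 8*((((3 + h)*(7 + h))*4)/h) = 8*((4*(3 + h)*(7 + h))/h) = 8*(4*(3 + h)*(7 + h)/h) = 32*(3 + h)*(7 + h)/h)
-487 + 170*R(-9) = -487 + 170*(320 + 32*(-9) + 672/(-9)) = -487 + 170*(320 - 288 + 672*(-⅑)) = -487 + 170*(320 - 288 - 224/3) = -487 + 170*(-128/3) = -487 - 21760/3 = -23221/3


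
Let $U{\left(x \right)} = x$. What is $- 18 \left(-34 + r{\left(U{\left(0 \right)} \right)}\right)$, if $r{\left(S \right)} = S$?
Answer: $612$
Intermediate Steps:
$- 18 \left(-34 + r{\left(U{\left(0 \right)} \right)}\right) = - 18 \left(-34 + 0\right) = - 18 \left(-34\right) = \left(-1\right) \left(-612\right) = 612$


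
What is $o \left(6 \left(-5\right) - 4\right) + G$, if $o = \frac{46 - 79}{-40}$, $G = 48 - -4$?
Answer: $\frac{479}{20} \approx 23.95$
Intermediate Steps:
$G = 52$ ($G = 48 + 4 = 52$)
$o = \frac{33}{40}$ ($o = \left(-33\right) \left(- \frac{1}{40}\right) = \frac{33}{40} \approx 0.825$)
$o \left(6 \left(-5\right) - 4\right) + G = \frac{33 \left(6 \left(-5\right) - 4\right)}{40} + 52 = \frac{33 \left(-30 - 4\right)}{40} + 52 = \frac{33}{40} \left(-34\right) + 52 = - \frac{561}{20} + 52 = \frac{479}{20}$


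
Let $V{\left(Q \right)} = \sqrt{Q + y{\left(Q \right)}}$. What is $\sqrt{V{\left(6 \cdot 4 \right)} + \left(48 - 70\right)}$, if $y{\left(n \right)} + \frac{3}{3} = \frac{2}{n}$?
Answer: $\frac{\sqrt{-792 + 6 \sqrt{831}}}{6} \approx 4.1467 i$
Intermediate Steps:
$y{\left(n \right)} = -1 + \frac{2}{n}$
$V{\left(Q \right)} = \sqrt{Q + \frac{2 - Q}{Q}}$
$\sqrt{V{\left(6 \cdot 4 \right)} + \left(48 - 70\right)} = \sqrt{\sqrt{-1 + 6 \cdot 4 + \frac{2}{6 \cdot 4}} + \left(48 - 70\right)} = \sqrt{\sqrt{-1 + 24 + \frac{2}{24}} - 22} = \sqrt{\sqrt{-1 + 24 + 2 \cdot \frac{1}{24}} - 22} = \sqrt{\sqrt{-1 + 24 + \frac{1}{12}} - 22} = \sqrt{\sqrt{\frac{277}{12}} - 22} = \sqrt{\frac{\sqrt{831}}{6} - 22} = \sqrt{-22 + \frac{\sqrt{831}}{6}}$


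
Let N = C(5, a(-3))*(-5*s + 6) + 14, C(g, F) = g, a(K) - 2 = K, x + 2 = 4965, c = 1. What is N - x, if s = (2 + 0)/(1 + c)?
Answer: -4944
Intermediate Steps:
x = 4963 (x = -2 + 4965 = 4963)
a(K) = 2 + K
s = 1 (s = (2 + 0)/(1 + 1) = 2/2 = 2*(½) = 1)
N = 19 (N = 5*(-5*1 + 6) + 14 = 5*(-5 + 6) + 14 = 5*1 + 14 = 5 + 14 = 19)
N - x = 19 - 1*4963 = 19 - 4963 = -4944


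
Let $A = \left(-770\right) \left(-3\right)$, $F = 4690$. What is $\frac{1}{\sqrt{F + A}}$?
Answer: $\frac{\sqrt{70}}{700} \approx 0.011952$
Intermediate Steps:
$A = 2310$
$\frac{1}{\sqrt{F + A}} = \frac{1}{\sqrt{4690 + 2310}} = \frac{1}{\sqrt{7000}} = \frac{1}{10 \sqrt{70}} = \frac{\sqrt{70}}{700}$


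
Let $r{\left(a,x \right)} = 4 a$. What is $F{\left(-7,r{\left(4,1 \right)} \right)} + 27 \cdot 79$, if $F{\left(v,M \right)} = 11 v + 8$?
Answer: $2064$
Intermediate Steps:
$F{\left(v,M \right)} = 8 + 11 v$
$F{\left(-7,r{\left(4,1 \right)} \right)} + 27 \cdot 79 = \left(8 + 11 \left(-7\right)\right) + 27 \cdot 79 = \left(8 - 77\right) + 2133 = -69 + 2133 = 2064$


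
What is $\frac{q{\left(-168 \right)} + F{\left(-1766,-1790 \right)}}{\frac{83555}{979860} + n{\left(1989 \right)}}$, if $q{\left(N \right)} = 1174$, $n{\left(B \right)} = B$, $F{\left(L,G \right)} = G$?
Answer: $- \frac{120718752}{389805019} \approx -0.30969$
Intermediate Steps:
$\frac{q{\left(-168 \right)} + F{\left(-1766,-1790 \right)}}{\frac{83555}{979860} + n{\left(1989 \right)}} = \frac{1174 - 1790}{\frac{83555}{979860} + 1989} = - \frac{616}{83555 \cdot \frac{1}{979860} + 1989} = - \frac{616}{\frac{16711}{195972} + 1989} = - \frac{616}{\frac{389805019}{195972}} = \left(-616\right) \frac{195972}{389805019} = - \frac{120718752}{389805019}$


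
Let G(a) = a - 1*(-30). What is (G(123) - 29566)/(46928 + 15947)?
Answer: -29413/62875 ≈ -0.46780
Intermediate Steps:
G(a) = 30 + a (G(a) = a + 30 = 30 + a)
(G(123) - 29566)/(46928 + 15947) = ((30 + 123) - 29566)/(46928 + 15947) = (153 - 29566)/62875 = -29413*1/62875 = -29413/62875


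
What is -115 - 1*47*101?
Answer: -4862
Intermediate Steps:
-115 - 1*47*101 = -115 - 47*101 = -115 - 4747 = -4862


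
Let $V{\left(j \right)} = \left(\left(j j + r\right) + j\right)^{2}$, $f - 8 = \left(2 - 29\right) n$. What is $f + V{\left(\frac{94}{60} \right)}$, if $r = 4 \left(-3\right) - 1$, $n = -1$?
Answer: $\frac{93652561}{810000} \approx 115.62$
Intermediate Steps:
$r = -13$ ($r = -12 - 1 = -13$)
$f = 35$ ($f = 8 + \left(2 - 29\right) \left(-1\right) = 8 - -27 = 8 + 27 = 35$)
$V{\left(j \right)} = \left(-13 + j + j^{2}\right)^{2}$ ($V{\left(j \right)} = \left(\left(j j - 13\right) + j\right)^{2} = \left(\left(j^{2} - 13\right) + j\right)^{2} = \left(\left(-13 + j^{2}\right) + j\right)^{2} = \left(-13 + j + j^{2}\right)^{2}$)
$f + V{\left(\frac{94}{60} \right)} = 35 + \left(-13 + \frac{94}{60} + \left(\frac{94}{60}\right)^{2}\right)^{2} = 35 + \left(-13 + 94 \cdot \frac{1}{60} + \left(94 \cdot \frac{1}{60}\right)^{2}\right)^{2} = 35 + \left(-13 + \frac{47}{30} + \left(\frac{47}{30}\right)^{2}\right)^{2} = 35 + \left(-13 + \frac{47}{30} + \frac{2209}{900}\right)^{2} = 35 + \left(- \frac{8081}{900}\right)^{2} = 35 + \frac{65302561}{810000} = \frac{93652561}{810000}$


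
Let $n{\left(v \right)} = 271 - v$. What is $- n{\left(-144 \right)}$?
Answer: $-415$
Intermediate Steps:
$- n{\left(-144 \right)} = - (271 - -144) = - (271 + 144) = \left(-1\right) 415 = -415$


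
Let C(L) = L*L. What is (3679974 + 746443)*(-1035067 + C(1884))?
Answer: 11129734214213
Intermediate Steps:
C(L) = L²
(3679974 + 746443)*(-1035067 + C(1884)) = (3679974 + 746443)*(-1035067 + 1884²) = 4426417*(-1035067 + 3549456) = 4426417*2514389 = 11129734214213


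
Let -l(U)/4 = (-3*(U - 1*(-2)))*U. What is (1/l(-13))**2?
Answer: 1/2944656 ≈ 3.3960e-7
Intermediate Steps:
l(U) = -4*U*(-6 - 3*U) (l(U) = -4*(-3*(U - 1*(-2)))*U = -4*(-3*(U + 2))*U = -4*(-3*(2 + U))*U = -4*(-6 - 3*U)*U = -4*U*(-6 - 3*U))
(1/l(-13))**2 = (1/(12*(-13)*(2 - 13)))**2 = (1/(12*(-13)*(-11)))**2 = (1/1716)**2 = 1/2944656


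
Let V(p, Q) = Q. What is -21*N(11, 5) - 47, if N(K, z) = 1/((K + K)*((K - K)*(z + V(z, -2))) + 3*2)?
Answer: -101/2 ≈ -50.500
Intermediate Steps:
N(K, z) = ⅙ (N(K, z) = 1/((K + K)*((K - K)*(z - 2)) + 3*2) = 1/((2*K)*(0*(-2 + z)) + 6) = 1/((2*K)*0 + 6) = 1/(0 + 6) = 1/6 = ⅙)
-21*N(11, 5) - 47 = -21*⅙ - 47 = -7/2 - 47 = -101/2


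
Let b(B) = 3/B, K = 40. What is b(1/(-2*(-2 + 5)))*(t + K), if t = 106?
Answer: -2628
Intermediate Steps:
b(1/(-2*(-2 + 5)))*(t + K) = (3/(1/(-2*(-2 + 5))))*(106 + 40) = (3/(1/(-2*3)))*146 = (3/(1/(-6)))*146 = (3/(-⅙))*146 = (3*(-6))*146 = -18*146 = -2628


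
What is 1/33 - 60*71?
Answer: -140579/33 ≈ -4260.0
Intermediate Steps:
1/33 - 60*71 = 1/33 - 4260 = -140579/33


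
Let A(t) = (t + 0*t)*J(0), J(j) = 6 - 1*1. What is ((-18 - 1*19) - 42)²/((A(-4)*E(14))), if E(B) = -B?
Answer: 6241/280 ≈ 22.289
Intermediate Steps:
J(j) = 5 (J(j) = 6 - 1 = 5)
A(t) = 5*t (A(t) = (t + 0*t)*5 = (t + 0)*5 = t*5 = 5*t)
((-18 - 1*19) - 42)²/((A(-4)*E(14))) = ((-18 - 1*19) - 42)²/(((5*(-4))*(-1*14))) = ((-18 - 19) - 42)²/((-20*(-14))) = (-37 - 42)²/280 = (-79)²*(1/280) = 6241*(1/280) = 6241/280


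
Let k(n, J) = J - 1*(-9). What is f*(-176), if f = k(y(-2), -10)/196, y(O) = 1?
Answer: 44/49 ≈ 0.89796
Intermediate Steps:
k(n, J) = 9 + J (k(n, J) = J + 9 = 9 + J)
f = -1/196 (f = (9 - 10)/196 = -1*1/196 = -1/196 ≈ -0.0051020)
f*(-176) = -1/196*(-176) = 44/49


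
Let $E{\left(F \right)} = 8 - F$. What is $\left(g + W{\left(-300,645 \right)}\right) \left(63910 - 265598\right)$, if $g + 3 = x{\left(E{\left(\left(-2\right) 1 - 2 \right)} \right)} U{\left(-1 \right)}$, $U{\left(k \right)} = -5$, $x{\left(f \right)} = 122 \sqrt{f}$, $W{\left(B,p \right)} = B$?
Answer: $61111464 + 246059360 \sqrt{3} \approx 4.873 \cdot 10^{8}$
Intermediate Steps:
$g = -3 - 1220 \sqrt{3}$ ($g = -3 + 122 \sqrt{8 - \left(\left(-2\right) 1 - 2\right)} \left(-5\right) = -3 + 122 \sqrt{8 - \left(-2 - 2\right)} \left(-5\right) = -3 + 122 \sqrt{8 - -4} \left(-5\right) = -3 + 122 \sqrt{8 + 4} \left(-5\right) = -3 + 122 \sqrt{12} \left(-5\right) = -3 + 122 \cdot 2 \sqrt{3} \left(-5\right) = -3 + 244 \sqrt{3} \left(-5\right) = -3 - 1220 \sqrt{3} \approx -2116.1$)
$\left(g + W{\left(-300,645 \right)}\right) \left(63910 - 265598\right) = \left(\left(-3 - 1220 \sqrt{3}\right) - 300\right) \left(63910 - 265598\right) = \left(-303 - 1220 \sqrt{3}\right) \left(-201688\right) = 61111464 + 246059360 \sqrt{3}$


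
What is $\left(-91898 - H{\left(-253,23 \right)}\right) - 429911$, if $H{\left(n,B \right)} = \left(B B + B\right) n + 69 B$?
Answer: $-383740$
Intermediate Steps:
$H{\left(n,B \right)} = 69 B + n \left(B + B^{2}\right)$ ($H{\left(n,B \right)} = \left(B^{2} + B\right) n + 69 B = \left(B + B^{2}\right) n + 69 B = n \left(B + B^{2}\right) + 69 B = 69 B + n \left(B + B^{2}\right)$)
$\left(-91898 - H{\left(-253,23 \right)}\right) - 429911 = \left(-91898 - 23 \left(69 - 253 + 23 \left(-253\right)\right)\right) - 429911 = \left(-91898 - 23 \left(69 - 253 - 5819\right)\right) - 429911 = \left(-91898 - 23 \left(-6003\right)\right) - 429911 = \left(-91898 - -138069\right) - 429911 = \left(-91898 + 138069\right) - 429911 = 46171 - 429911 = -383740$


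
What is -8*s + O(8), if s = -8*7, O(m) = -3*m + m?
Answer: 432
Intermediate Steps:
O(m) = -2*m
s = -56
-8*s + O(8) = -8*(-56) - 2*8 = 448 - 16 = 432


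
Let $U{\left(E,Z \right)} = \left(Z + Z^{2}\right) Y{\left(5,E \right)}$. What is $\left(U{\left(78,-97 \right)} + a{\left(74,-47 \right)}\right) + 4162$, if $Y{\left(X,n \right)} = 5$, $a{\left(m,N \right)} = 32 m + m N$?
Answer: $49612$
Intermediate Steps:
$a{\left(m,N \right)} = 32 m + N m$
$U{\left(E,Z \right)} = 5 Z + 5 Z^{2}$ ($U{\left(E,Z \right)} = \left(Z + Z^{2}\right) 5 = 5 Z + 5 Z^{2}$)
$\left(U{\left(78,-97 \right)} + a{\left(74,-47 \right)}\right) + 4162 = \left(5 \left(-97\right) \left(1 - 97\right) + 74 \left(32 - 47\right)\right) + 4162 = \left(5 \left(-97\right) \left(-96\right) + 74 \left(-15\right)\right) + 4162 = \left(46560 - 1110\right) + 4162 = 45450 + 4162 = 49612$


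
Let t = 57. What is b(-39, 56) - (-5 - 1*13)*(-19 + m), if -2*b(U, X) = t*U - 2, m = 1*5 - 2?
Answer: 1649/2 ≈ 824.50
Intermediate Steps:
m = 3 (m = 5 - 2 = 3)
b(U, X) = 1 - 57*U/2 (b(U, X) = -(57*U - 2)/2 = -(-2 + 57*U)/2 = 1 - 57*U/2)
b(-39, 56) - (-5 - 1*13)*(-19 + m) = (1 - 57/2*(-39)) - (-5 - 1*13)*(-19 + 3) = (1 + 2223/2) - (-5 - 13)*(-16) = 2225/2 - (-18)*(-16) = 2225/2 - 1*288 = 2225/2 - 288 = 1649/2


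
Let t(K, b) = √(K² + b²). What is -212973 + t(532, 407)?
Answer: -212973 + √448673 ≈ -2.1230e+5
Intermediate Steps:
-212973 + t(532, 407) = -212973 + √(532² + 407²) = -212973 + √(283024 + 165649) = -212973 + √448673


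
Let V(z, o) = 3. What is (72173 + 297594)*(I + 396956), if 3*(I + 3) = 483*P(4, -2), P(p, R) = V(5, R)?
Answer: 146958717412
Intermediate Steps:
P(p, R) = 3
I = 480 (I = -3 + (483*3)/3 = -3 + (⅓)*1449 = -3 + 483 = 480)
(72173 + 297594)*(I + 396956) = (72173 + 297594)*(480 + 396956) = 369767*397436 = 146958717412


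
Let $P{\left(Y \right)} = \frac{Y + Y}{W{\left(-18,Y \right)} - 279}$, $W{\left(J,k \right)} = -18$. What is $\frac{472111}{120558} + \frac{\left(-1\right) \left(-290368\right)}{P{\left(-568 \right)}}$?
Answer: $\frac{9152617399}{120558} \approx 75919.0$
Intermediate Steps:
$P{\left(Y \right)} = - \frac{2 Y}{297}$ ($P{\left(Y \right)} = \frac{Y + Y}{-18 - 279} = \frac{2 Y}{-297} = 2 Y \left(- \frac{1}{297}\right) = - \frac{2 Y}{297}$)
$\frac{472111}{120558} + \frac{\left(-1\right) \left(-290368\right)}{P{\left(-568 \right)}} = \frac{472111}{120558} + \frac{\left(-1\right) \left(-290368\right)}{\left(- \frac{2}{297}\right) \left(-568\right)} = 472111 \cdot \frac{1}{120558} + \frac{290368}{\frac{1136}{297}} = \frac{472111}{120558} + 290368 \cdot \frac{297}{1136} = \frac{472111}{120558} + \frac{5389956}{71} = \frac{9152617399}{120558}$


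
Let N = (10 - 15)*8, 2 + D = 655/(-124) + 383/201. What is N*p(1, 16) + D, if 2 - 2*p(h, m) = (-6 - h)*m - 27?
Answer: -70419691/24924 ≈ -2825.4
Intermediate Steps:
D = -134011/24924 (D = -2 + (655/(-124) + 383/201) = -2 + (655*(-1/124) + 383*(1/201)) = -2 + (-655/124 + 383/201) = -2 - 84163/24924 = -134011/24924 ≈ -5.3768)
p(h, m) = 29/2 - m*(-6 - h)/2 (p(h, m) = 1 - ((-6 - h)*m - 27)/2 = 1 - (m*(-6 - h) - 27)/2 = 1 - (-27 + m*(-6 - h))/2 = 1 + (27/2 - m*(-6 - h)/2) = 29/2 - m*(-6 - h)/2)
N = -40 (N = -5*8 = -40)
N*p(1, 16) + D = -40*(29/2 + 3*16 + (½)*1*16) - 134011/24924 = -40*(29/2 + 48 + 8) - 134011/24924 = -40*141/2 - 134011/24924 = -2820 - 134011/24924 = -70419691/24924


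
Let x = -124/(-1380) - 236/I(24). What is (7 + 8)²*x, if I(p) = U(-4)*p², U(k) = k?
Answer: 63685/1472 ≈ 43.264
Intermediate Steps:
I(p) = -4*p²
x = 12737/66240 (x = -124/(-1380) - 236/((-4*24²)) = -124*(-1/1380) - 236/((-4*576)) = 31/345 - 236/(-2304) = 31/345 - 236*(-1/2304) = 31/345 + 59/576 = 12737/66240 ≈ 0.19229)
(7 + 8)²*x = (7 + 8)²*(12737/66240) = 15²*(12737/66240) = 225*(12737/66240) = 63685/1472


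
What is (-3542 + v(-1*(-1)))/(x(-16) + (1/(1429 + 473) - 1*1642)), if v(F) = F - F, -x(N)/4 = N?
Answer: 962412/428765 ≈ 2.2446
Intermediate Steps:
x(N) = -4*N
v(F) = 0
(-3542 + v(-1*(-1)))/(x(-16) + (1/(1429 + 473) - 1*1642)) = (-3542 + 0)/(-4*(-16) + (1/(1429 + 473) - 1*1642)) = -3542/(64 + (1/1902 - 1642)) = -3542/(64 - 3123083/1902) = -3542/(-3001355/1902) = -3542*(-1902/3001355) = 962412/428765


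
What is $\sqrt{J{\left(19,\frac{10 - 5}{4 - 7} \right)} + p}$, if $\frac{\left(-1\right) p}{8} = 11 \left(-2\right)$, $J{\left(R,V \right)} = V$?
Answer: $\frac{\sqrt{1569}}{3} \approx 13.204$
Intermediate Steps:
$p = 176$ ($p = - 8 \cdot 11 \left(-2\right) = \left(-8\right) \left(-22\right) = 176$)
$\sqrt{J{\left(19,\frac{10 - 5}{4 - 7} \right)} + p} = \sqrt{\frac{10 - 5}{4 - 7} + 176} = \sqrt{\frac{5}{-3} + 176} = \sqrt{5 \left(- \frac{1}{3}\right) + 176} = \sqrt{- \frac{5}{3} + 176} = \sqrt{\frac{523}{3}} = \frac{\sqrt{1569}}{3}$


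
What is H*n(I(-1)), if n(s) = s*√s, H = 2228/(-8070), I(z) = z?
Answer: 1114*I/4035 ≈ 0.27608*I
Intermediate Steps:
H = -1114/4035 (H = 2228*(-1/8070) = -1114/4035 ≈ -0.27608)
n(s) = s^(3/2)
H*n(I(-1)) = -(-1114)*I/4035 = 1114*I/4035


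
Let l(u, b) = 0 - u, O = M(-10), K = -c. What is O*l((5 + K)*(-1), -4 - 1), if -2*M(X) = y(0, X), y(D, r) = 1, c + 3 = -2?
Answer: -5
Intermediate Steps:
c = -5 (c = -3 - 2 = -5)
K = 5 (K = -1*(-5) = 5)
M(X) = -1/2 (M(X) = -1/2*1 = -1/2)
O = -1/2 ≈ -0.50000
l(u, b) = -u
O*l((5 + K)*(-1), -4 - 1) = -(-1)*(5 + 5)*(-1)/2 = -(-1)*10*(-1)/2 = -(-1)*(-10)/2 = -1/2*10 = -5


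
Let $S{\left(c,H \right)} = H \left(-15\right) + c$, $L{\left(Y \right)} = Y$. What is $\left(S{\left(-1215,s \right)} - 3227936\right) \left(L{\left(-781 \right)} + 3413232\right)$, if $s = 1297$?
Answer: $-11085708793306$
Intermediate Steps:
$S{\left(c,H \right)} = c - 15 H$ ($S{\left(c,H \right)} = - 15 H + c = c - 15 H$)
$\left(S{\left(-1215,s \right)} - 3227936\right) \left(L{\left(-781 \right)} + 3413232\right) = \left(\left(-1215 - 19455\right) - 3227936\right) \left(-781 + 3413232\right) = \left(\left(-1215 - 19455\right) - 3227936\right) 3412451 = \left(-20670 - 3227936\right) 3412451 = \left(-3248606\right) 3412451 = -11085708793306$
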